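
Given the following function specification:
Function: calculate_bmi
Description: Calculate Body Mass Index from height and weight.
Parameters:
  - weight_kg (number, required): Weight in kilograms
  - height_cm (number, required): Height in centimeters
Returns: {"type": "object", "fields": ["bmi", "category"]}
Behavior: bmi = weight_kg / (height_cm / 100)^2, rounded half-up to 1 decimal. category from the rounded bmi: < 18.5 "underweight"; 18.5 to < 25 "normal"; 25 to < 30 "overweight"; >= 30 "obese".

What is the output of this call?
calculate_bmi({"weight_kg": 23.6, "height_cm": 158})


height_m = 158 / 100 = 1.58
bmi = 23.6 / 1.58^2 = 23.6 / 2.4964 = 9.453613 -> 9.5
9.5 < 18.5 -> underweight
Output:
{"bmi": 9.5, "category": "underweight"}


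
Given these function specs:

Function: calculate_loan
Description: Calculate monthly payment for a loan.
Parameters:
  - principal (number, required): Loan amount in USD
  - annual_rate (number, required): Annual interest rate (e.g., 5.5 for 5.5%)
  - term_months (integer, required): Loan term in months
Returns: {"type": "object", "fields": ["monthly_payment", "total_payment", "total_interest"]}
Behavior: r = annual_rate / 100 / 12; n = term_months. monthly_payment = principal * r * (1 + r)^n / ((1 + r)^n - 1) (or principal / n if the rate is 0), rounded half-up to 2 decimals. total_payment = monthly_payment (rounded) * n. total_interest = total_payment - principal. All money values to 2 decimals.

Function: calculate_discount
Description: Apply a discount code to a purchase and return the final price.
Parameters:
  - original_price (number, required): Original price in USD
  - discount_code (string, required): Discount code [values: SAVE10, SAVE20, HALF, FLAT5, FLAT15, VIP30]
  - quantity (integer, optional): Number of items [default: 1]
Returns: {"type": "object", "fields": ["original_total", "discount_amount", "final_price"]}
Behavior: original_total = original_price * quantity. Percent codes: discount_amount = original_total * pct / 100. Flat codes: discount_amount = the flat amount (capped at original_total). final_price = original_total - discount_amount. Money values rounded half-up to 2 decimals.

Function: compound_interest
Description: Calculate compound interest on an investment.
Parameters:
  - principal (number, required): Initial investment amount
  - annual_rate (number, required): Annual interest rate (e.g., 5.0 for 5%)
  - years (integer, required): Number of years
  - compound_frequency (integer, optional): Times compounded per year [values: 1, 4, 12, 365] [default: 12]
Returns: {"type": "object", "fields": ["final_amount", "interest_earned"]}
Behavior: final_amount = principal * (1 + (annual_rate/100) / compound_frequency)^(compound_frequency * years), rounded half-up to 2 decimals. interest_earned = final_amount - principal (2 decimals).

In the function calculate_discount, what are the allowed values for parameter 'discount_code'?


The calculate_discount spec declares:
  - discount_code (string, required): Discount code [values: SAVE10, SAVE20, HALF, FLAT5, FLAT15, VIP30]
Allowed values:
SAVE10, SAVE20, HALF, FLAT5, FLAT15, VIP30


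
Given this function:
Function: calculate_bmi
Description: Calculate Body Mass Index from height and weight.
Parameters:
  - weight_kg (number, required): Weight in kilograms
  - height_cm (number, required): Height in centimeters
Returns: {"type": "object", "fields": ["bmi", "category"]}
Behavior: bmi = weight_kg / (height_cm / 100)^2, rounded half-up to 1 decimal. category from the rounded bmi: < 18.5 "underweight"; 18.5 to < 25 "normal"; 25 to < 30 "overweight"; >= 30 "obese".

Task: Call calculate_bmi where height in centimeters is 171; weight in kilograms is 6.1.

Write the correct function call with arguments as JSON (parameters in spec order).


Mapping each described value to its parameter name:
  'Height in centimeters' -> height_cm = 171
  'Weight in kilograms' -> weight_kg = 6.1
calculate_bmi({"weight_kg": 6.1, "height_cm": 171})


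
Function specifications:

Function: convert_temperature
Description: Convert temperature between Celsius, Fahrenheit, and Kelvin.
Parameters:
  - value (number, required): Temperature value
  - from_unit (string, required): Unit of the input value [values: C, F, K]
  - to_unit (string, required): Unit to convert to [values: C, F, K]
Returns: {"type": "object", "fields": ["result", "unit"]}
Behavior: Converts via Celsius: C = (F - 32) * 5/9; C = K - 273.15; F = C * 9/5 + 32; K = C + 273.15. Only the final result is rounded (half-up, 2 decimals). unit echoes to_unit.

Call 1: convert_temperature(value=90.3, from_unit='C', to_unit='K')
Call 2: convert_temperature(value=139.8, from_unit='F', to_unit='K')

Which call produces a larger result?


Call 1:
  Input already in C: 90.3
  To K: 90.3 + 273.15 = 363.45
  Round to 2 decimals: 363.45
  -> 363.45 K
Call 2:
  To C: (139.8 - 32) * 5/9 = 59.888889
  To K: 59.888889 + 273.15 = 333.038889
  Round to 2 decimals: 333.04
  -> 333.04 K
Call 1 (363.45 K)


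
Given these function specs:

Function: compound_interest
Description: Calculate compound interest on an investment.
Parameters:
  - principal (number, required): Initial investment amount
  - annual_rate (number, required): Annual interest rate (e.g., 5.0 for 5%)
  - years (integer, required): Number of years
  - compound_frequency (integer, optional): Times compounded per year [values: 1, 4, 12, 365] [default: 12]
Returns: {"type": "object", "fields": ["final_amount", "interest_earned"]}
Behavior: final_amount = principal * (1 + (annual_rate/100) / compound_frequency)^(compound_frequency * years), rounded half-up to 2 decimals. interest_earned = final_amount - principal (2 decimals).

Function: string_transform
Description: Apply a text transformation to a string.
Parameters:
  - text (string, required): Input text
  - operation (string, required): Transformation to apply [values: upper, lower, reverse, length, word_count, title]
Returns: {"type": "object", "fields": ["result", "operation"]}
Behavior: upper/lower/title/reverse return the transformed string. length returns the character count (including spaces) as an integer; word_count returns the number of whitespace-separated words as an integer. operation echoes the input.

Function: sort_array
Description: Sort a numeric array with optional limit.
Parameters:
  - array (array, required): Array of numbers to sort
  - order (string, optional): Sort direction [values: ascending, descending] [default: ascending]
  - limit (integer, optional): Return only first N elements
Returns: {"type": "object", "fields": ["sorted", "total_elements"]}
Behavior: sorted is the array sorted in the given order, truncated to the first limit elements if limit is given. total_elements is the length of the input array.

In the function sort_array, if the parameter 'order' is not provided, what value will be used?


The sort_array spec declares:
  - order (string, optional): Sort direction [values: ascending, descending] [default: ascending]
Default:
ascending


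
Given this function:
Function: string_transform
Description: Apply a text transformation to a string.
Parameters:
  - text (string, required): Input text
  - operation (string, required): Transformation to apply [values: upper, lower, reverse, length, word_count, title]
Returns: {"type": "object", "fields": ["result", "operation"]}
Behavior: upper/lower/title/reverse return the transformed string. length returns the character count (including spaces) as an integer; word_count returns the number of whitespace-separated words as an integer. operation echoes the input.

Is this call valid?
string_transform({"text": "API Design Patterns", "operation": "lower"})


Checking all required parameters present and types match... All valid.
Valid


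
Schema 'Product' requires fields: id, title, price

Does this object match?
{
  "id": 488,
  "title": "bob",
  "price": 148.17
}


Checking required fields... All present.
Valid - all required fields present


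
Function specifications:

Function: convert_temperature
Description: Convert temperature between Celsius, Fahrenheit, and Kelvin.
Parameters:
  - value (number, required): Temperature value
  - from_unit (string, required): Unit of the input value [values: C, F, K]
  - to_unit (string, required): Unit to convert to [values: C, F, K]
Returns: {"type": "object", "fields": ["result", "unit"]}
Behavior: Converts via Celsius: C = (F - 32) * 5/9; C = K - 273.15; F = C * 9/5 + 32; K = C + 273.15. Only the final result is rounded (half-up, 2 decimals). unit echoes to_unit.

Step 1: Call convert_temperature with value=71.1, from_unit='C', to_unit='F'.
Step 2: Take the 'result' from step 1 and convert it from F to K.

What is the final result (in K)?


Step 1: convert_temperature(value=71.1, from_unit=C, to_unit=F)
  Input already in C: 71.1
  To F: 71.1 * 9/5 + 32 = 159.98
  Round to 2 decimals: 159.98
  -> result = 159.98 F
Step 2: convert_temperature(value=159.98, from_unit=F, to_unit=K)
  To C: (159.98 - 32) * 5/9 = 71.1
  To K: 71.1 + 273.15 = 344.25
  Round to 2 decimals: 344.25
  -> result = 344.25 K
344.25 K


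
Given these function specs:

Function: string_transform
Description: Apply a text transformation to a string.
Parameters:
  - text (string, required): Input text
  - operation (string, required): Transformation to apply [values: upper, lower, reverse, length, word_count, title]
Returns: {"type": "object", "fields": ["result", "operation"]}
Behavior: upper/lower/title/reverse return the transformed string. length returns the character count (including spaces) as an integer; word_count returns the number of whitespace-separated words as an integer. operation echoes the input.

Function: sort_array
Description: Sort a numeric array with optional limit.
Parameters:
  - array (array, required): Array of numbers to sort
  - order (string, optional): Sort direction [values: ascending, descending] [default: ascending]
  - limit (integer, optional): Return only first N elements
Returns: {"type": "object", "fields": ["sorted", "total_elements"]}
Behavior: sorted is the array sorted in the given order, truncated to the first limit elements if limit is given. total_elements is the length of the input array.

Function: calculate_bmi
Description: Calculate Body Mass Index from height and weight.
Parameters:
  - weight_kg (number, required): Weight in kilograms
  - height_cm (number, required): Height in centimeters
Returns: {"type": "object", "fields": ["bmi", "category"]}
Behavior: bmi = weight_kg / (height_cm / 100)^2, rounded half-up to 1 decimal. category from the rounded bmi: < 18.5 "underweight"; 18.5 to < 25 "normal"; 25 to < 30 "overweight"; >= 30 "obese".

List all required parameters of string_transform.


Parameters of string_transform and their required/optional flag:
  text: required
  operation: required
operation, text


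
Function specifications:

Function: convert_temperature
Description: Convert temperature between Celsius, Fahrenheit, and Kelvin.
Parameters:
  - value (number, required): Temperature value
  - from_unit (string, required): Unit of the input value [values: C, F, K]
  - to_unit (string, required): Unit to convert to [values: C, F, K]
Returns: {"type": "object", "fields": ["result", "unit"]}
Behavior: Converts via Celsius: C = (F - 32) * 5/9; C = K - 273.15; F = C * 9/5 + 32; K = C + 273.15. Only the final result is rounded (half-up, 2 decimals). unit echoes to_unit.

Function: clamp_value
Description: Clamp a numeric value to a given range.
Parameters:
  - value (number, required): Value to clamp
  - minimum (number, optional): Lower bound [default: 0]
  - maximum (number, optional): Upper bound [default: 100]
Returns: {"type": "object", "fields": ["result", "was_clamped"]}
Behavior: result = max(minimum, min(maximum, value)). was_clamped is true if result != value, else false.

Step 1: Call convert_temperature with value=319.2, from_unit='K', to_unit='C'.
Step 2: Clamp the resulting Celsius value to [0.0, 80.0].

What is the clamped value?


Step 1: convert_temperature(value=319.2, from_unit=K, to_unit=C)
  To C: 319.2 - 273.15 = 46.05
  Target is C: 46.05
  Round to 2 decimals: 46.05
  -> result = 46.05 C
Step 2: clamp_value(value=46.05, minimum=0.0, maximum=80.0)
  result = max(0.0, min(80.0, 46.05)) = max(0.0, 46.05) = 46.05
  was_clamped = (46.05 != 46.05) = false
  -> result = 46.05
46.05


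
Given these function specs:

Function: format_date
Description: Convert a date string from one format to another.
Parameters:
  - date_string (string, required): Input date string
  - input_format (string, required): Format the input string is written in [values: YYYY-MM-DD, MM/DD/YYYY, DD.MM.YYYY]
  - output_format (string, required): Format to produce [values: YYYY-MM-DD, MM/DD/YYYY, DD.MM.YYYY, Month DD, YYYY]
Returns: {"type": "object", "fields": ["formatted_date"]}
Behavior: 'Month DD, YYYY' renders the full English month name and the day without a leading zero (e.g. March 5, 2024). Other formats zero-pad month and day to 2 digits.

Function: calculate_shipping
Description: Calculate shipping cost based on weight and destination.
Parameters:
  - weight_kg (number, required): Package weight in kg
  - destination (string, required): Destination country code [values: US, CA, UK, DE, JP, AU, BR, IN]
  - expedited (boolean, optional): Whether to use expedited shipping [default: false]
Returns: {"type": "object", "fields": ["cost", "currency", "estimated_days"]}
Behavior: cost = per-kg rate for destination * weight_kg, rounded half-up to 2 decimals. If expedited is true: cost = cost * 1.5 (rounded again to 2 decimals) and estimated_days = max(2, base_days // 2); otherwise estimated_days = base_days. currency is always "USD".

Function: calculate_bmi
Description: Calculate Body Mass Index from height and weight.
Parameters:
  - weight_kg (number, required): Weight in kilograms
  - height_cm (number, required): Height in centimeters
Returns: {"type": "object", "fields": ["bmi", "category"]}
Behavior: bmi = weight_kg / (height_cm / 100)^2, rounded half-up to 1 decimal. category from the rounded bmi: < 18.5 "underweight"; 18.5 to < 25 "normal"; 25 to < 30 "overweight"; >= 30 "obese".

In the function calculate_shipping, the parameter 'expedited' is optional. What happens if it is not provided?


The calculate_shipping spec declares:
  - expedited (boolean, optional): Whether to use expedited shipping [default: false]
It defaults to false


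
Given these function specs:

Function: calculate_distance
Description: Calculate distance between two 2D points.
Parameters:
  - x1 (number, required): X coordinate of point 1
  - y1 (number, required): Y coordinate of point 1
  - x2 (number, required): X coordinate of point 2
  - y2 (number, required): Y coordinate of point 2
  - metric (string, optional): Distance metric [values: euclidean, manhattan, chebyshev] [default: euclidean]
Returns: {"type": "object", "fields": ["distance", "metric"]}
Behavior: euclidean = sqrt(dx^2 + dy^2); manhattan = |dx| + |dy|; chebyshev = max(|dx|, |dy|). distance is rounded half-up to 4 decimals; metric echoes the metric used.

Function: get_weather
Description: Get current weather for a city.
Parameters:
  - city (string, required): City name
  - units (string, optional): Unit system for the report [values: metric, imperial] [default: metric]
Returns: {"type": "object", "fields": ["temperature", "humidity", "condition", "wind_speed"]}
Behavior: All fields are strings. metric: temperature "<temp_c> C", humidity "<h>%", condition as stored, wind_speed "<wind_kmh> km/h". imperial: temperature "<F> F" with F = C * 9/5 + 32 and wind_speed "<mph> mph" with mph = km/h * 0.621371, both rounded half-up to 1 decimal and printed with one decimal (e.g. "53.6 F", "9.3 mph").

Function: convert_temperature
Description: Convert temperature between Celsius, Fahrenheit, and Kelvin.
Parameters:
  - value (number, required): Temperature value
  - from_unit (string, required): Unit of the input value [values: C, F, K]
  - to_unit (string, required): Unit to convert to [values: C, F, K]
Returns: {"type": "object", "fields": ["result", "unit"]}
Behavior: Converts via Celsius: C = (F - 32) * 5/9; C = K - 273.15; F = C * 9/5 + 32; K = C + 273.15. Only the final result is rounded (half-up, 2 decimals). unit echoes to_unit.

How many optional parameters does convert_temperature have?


Parameters of convert_temperature: value (required), from_unit (required), to_unit (required)
Optional count:
0


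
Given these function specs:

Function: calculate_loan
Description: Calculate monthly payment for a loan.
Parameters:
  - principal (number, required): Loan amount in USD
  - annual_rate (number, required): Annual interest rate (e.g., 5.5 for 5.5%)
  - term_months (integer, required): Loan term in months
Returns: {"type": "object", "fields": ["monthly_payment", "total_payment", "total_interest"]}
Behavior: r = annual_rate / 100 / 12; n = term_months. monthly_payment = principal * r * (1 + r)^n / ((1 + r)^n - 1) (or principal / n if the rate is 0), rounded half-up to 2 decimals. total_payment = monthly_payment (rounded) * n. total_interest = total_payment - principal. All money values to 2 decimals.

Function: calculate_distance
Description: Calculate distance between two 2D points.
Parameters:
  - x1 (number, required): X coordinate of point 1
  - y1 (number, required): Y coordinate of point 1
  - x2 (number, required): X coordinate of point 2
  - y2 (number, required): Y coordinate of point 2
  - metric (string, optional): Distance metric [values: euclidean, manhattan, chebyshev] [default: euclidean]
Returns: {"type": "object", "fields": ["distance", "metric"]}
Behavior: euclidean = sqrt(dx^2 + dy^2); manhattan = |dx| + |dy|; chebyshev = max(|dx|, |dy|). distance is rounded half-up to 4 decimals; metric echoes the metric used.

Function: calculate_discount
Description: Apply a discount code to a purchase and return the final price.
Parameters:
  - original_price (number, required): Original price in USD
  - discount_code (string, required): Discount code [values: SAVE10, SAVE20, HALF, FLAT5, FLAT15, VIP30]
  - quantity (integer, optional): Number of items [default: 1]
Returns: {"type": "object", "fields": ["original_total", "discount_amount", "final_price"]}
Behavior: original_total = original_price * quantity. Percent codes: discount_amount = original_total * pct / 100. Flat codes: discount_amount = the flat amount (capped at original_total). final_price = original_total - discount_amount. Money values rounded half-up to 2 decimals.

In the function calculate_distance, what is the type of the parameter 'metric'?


The calculate_distance spec declares:
  - metric (string, optional): Distance metric [values: euclidean, manhattan, chebyshev] [default: euclidean]
Type:
string


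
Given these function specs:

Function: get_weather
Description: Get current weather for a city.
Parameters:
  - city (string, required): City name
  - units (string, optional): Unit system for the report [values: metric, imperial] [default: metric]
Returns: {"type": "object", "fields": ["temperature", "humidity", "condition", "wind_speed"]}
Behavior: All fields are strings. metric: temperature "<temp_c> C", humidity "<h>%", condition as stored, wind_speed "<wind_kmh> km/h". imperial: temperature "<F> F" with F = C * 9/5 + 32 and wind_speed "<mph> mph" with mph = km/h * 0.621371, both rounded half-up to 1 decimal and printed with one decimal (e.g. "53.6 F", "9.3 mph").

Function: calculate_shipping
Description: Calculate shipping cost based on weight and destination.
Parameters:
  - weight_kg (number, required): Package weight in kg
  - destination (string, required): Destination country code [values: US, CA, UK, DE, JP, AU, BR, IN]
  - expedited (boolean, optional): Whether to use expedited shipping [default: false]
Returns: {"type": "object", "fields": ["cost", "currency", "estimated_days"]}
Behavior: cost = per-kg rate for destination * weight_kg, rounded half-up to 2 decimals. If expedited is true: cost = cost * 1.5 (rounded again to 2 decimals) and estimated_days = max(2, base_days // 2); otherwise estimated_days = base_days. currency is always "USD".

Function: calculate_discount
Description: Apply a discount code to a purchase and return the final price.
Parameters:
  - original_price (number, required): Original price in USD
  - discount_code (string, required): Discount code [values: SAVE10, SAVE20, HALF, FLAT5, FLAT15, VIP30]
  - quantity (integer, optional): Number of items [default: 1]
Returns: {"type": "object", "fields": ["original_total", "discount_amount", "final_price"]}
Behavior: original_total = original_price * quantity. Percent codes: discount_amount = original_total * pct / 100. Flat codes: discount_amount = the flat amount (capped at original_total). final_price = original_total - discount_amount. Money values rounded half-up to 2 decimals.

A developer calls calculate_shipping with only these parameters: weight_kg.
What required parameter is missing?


Required parameters: weight_kg, destination
Provided: weight_kg
Missing: destination
destination


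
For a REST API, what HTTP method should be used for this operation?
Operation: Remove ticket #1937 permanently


GET = read, POST = create, PUT = update/replace, DELETE = remove
This operation is a removal.
DELETE


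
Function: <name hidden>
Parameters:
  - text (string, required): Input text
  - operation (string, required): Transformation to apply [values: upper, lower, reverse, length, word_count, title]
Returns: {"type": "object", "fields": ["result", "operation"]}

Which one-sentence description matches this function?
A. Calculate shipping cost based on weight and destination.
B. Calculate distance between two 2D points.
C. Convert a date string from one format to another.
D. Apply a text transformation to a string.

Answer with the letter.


Parameters text, operation and return ["result", "operation"] fit: Apply a text transformation to a string.
D


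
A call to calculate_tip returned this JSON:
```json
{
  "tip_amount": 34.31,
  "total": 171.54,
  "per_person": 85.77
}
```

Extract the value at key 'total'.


171.54


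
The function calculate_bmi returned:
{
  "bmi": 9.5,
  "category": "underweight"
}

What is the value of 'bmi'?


9.5


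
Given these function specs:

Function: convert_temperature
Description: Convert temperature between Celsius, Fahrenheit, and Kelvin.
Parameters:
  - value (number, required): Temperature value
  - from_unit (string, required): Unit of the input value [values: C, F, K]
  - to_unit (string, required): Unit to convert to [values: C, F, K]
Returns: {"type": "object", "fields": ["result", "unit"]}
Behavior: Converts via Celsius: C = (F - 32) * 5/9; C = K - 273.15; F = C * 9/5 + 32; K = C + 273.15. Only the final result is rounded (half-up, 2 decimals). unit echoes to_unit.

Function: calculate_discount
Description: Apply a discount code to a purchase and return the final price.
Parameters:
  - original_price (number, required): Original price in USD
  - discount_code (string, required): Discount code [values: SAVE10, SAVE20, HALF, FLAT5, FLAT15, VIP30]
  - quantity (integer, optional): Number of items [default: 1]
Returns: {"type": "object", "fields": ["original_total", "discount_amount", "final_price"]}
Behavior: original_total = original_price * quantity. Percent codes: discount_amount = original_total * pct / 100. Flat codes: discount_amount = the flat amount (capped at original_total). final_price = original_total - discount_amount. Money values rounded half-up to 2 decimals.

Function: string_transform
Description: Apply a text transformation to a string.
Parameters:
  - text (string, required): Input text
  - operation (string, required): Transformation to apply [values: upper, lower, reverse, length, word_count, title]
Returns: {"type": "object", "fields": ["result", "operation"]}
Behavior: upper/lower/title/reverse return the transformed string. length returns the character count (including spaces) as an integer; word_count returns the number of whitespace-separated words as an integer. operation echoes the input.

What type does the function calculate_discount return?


The calculate_discount spec declares Returns: {"type": "object", "fields": ["original_total", "discount_amount", "final_price"]}
Type:
object


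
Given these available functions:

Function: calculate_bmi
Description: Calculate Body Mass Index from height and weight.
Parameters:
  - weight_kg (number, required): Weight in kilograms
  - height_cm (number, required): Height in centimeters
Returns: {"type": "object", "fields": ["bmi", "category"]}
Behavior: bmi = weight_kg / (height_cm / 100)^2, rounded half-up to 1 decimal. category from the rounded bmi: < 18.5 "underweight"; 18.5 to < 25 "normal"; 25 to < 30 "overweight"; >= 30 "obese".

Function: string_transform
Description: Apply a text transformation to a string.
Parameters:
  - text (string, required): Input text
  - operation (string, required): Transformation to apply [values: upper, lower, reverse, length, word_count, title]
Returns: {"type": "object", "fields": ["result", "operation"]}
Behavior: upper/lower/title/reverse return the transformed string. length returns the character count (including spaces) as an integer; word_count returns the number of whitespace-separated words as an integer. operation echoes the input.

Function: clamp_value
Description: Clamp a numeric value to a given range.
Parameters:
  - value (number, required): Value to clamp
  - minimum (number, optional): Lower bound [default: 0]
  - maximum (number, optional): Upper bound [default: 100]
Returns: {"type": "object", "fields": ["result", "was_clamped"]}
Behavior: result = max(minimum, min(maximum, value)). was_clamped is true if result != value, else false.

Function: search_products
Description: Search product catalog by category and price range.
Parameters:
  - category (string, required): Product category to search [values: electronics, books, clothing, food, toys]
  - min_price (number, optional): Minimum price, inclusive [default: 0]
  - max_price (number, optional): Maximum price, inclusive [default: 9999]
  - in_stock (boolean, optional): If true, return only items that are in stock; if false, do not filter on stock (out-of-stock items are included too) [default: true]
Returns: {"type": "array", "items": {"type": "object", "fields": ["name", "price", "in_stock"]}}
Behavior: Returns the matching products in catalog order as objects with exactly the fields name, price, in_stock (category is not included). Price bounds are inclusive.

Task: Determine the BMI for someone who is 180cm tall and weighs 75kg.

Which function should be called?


The task needs a function whose description is: Calculate Body Mass Index from height and weight.
calculate_bmi


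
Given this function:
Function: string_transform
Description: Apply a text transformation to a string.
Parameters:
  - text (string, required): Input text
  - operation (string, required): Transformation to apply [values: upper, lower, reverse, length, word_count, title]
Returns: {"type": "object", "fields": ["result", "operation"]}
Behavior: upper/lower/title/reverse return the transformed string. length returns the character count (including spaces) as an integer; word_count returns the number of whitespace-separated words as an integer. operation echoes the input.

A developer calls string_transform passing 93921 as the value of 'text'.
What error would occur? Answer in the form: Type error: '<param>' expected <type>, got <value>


Spec: 'text' is declared as string; 93921 is an integer.
Type error: 'text' expected string, got 93921


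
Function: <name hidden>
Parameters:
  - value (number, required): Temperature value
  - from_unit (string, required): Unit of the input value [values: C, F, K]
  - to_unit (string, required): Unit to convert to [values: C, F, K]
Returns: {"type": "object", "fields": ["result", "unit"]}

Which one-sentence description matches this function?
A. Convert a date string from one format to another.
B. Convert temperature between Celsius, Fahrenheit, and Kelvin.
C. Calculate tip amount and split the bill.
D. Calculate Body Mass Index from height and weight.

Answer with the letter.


Parameters value, from_unit, to_unit and return ["result", "unit"] fit: Convert temperature between Celsius, Fahrenheit, and Kelvin.
B


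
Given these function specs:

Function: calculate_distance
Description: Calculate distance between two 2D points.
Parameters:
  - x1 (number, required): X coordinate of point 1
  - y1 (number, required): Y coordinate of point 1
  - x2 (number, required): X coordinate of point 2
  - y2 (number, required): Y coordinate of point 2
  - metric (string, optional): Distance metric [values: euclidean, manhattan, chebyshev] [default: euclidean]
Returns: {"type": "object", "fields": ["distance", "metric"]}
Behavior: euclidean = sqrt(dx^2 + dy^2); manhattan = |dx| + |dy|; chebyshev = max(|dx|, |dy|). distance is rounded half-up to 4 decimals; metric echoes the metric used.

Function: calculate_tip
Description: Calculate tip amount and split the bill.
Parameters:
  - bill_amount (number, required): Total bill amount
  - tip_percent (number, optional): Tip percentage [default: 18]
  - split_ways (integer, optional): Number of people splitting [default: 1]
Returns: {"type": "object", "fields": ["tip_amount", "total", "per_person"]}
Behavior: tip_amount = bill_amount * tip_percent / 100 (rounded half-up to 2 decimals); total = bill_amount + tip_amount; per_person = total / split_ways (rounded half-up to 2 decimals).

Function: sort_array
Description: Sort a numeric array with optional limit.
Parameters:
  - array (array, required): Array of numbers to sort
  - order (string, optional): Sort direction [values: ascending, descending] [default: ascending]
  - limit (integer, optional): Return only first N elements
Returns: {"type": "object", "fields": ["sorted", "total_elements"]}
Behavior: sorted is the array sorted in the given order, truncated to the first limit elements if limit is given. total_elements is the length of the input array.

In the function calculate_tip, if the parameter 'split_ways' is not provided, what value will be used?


The calculate_tip spec declares:
  - split_ways (integer, optional): Number of people splitting [default: 1]
Default:
1


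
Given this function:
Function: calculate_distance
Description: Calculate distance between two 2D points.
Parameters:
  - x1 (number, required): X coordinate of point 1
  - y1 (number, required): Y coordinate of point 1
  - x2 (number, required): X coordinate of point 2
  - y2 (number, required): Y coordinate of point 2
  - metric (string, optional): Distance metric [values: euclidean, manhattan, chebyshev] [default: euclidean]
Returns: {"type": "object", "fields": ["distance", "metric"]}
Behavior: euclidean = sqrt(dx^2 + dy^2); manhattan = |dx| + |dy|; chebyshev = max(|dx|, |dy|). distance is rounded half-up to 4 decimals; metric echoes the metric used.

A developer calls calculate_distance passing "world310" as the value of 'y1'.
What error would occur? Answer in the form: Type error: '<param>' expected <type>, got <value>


Spec: 'y1' is declared as number; "world310" is a string.
Type error: 'y1' expected number, got "world310"


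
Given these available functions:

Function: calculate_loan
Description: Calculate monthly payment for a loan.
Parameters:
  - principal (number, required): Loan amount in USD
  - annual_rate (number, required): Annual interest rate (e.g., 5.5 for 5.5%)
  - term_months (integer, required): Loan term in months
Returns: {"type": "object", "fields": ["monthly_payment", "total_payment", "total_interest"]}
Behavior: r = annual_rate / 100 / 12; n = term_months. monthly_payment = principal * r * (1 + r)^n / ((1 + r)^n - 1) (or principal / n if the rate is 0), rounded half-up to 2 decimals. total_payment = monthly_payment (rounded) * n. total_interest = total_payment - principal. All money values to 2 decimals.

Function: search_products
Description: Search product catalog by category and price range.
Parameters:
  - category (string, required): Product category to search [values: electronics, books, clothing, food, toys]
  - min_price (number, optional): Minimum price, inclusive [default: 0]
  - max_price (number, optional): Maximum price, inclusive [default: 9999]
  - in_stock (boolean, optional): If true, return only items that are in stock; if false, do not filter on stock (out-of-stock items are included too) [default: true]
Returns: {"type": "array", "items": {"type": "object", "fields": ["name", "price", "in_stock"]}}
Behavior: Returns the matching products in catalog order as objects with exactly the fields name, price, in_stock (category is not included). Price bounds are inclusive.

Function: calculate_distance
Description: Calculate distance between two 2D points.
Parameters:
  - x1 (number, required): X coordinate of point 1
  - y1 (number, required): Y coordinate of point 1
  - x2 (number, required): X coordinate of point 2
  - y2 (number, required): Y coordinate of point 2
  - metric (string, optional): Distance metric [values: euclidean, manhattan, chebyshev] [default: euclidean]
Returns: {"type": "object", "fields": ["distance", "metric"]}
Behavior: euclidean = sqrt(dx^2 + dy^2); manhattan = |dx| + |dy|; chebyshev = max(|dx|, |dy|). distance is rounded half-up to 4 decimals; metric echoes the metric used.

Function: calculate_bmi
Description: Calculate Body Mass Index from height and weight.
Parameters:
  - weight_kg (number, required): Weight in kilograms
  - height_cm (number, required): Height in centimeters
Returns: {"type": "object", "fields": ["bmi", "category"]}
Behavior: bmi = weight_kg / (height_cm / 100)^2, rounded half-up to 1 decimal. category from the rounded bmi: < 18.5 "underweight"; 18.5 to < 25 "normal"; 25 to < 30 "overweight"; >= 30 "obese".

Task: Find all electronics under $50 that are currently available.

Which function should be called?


The task needs a function whose description is: Search product catalog by category and price range.
search_products


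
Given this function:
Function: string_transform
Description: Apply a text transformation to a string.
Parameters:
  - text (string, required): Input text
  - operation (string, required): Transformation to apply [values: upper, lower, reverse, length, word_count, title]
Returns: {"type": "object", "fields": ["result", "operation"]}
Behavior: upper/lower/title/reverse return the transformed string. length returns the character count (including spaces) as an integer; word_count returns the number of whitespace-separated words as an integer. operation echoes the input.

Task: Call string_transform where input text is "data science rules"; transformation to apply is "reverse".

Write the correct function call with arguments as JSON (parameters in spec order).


Mapping each described value to its parameter name:
  'Input text' -> text = "data science rules"
  'Transformation to apply' -> operation = "reverse"
string_transform({"text": "data science rules", "operation": "reverse"})


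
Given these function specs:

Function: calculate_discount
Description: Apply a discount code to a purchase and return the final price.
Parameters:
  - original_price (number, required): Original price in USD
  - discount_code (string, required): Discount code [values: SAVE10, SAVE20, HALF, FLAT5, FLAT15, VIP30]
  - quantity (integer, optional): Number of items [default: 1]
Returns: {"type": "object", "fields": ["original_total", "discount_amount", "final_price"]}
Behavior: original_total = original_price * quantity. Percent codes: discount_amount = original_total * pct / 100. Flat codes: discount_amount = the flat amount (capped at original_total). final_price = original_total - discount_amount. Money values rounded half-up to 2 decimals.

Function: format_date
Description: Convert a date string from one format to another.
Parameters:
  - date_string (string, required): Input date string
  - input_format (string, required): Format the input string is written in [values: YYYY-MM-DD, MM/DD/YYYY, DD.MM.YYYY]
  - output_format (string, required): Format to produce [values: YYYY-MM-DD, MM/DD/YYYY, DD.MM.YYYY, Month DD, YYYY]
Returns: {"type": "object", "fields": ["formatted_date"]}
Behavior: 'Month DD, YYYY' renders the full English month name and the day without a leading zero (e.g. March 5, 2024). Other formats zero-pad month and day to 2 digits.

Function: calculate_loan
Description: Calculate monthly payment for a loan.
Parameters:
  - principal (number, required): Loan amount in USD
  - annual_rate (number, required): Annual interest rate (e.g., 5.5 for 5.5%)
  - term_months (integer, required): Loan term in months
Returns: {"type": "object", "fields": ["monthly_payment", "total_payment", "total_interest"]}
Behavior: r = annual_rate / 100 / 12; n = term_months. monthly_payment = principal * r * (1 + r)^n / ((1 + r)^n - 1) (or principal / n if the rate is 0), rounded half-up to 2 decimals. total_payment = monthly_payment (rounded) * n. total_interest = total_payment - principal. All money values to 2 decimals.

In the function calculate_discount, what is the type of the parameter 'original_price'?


The calculate_discount spec declares:
  - original_price (number, required): Original price in USD
Type:
number


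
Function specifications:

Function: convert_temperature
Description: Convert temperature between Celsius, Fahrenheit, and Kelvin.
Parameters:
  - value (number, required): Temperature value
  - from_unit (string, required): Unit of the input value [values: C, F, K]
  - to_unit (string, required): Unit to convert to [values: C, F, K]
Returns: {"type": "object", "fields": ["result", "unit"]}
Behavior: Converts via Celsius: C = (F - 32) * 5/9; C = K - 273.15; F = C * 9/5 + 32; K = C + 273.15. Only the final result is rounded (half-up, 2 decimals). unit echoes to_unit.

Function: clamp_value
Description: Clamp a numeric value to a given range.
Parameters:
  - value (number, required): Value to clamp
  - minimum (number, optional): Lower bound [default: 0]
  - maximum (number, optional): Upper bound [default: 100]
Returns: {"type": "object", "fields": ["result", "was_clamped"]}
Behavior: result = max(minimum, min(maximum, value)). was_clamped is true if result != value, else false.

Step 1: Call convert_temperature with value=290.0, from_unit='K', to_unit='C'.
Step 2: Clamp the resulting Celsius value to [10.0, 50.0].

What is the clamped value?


Step 1: convert_temperature(value=290.0, from_unit=K, to_unit=C)
  To C: 290 - 273.15 = 16.85
  Target is C: 16.85
  Round to 2 decimals: 16.85
  -> result = 16.85 C
Step 2: clamp_value(value=16.85, minimum=10.0, maximum=50.0)
  result = max(10.0, min(50.0, 16.85)) = max(10.0, 16.85) = 16.85
  was_clamped = (16.85 != 16.85) = false
  -> result = 16.85
16.85


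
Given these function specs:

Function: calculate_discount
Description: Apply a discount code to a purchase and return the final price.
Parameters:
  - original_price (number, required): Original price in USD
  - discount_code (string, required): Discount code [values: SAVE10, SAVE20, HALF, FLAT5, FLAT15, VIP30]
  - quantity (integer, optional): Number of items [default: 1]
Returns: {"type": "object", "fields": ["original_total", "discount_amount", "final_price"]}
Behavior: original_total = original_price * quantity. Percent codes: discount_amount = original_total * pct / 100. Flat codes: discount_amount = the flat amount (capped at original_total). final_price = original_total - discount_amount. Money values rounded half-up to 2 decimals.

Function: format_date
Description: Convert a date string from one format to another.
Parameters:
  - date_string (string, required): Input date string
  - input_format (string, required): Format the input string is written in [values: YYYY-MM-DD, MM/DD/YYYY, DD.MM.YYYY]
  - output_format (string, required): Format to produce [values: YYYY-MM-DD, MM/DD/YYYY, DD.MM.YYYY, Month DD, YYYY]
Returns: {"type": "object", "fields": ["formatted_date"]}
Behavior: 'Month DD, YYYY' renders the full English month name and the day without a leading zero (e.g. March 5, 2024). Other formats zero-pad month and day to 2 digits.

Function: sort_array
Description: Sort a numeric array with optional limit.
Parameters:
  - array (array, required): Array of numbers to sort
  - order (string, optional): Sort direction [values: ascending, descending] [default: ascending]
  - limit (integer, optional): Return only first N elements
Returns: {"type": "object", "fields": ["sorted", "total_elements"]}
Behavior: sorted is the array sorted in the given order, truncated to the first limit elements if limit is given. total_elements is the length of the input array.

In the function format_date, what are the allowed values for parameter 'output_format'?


The format_date spec declares:
  - output_format (string, required): Format to produce [values: YYYY-MM-DD, MM/DD/YYYY, DD.MM.YYYY, Month DD, YYYY]
Allowed values:
YYYY-MM-DD, MM/DD/YYYY, DD.MM.YYYY, Month DD, YYYY
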